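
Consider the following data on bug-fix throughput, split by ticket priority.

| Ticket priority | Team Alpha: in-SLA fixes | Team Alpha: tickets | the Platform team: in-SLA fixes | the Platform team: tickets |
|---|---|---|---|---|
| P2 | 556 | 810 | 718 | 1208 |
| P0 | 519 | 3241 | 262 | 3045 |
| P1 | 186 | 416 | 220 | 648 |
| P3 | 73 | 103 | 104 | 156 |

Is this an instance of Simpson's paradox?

No

P2: Team Alpha 556/810 = 68.6%, the Platform team 718/1208 = 59.4% → Team Alpha
P0: Team Alpha 519/3241 = 16.0%, the Platform team 262/3045 = 8.6% → Team Alpha
P1: Team Alpha 186/416 = 44.7%, the Platform team 220/648 = 34.0% → Team Alpha
P3: Team Alpha 73/103 = 70.9%, the Platform team 104/156 = 66.7% → Team Alpha
Overall: Team Alpha 1334/4570 = 29.2%, the Platform team 1304/5057 = 25.8% → Team Alpha
Team Alpha wins overall and in every ticket group — no reversal.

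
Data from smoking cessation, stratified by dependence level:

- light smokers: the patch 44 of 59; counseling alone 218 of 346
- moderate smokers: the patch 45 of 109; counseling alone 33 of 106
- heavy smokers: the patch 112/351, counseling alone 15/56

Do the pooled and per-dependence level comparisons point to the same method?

Light smokers: the patch 44/59 = 74.6%, counseling alone 218/346 = 63.0% → the patch
Moderate smokers: the patch 45/109 = 41.3%, counseling alone 33/106 = 31.1% → the patch
Heavy smokers: the patch 112/351 = 31.9%, counseling alone 15/56 = 26.8% → the patch
Overall: the patch 201/519 = 38.7%, counseling alone 266/508 = 52.4% → counseling alone
The patch wins each dependence group but counseling alone wins overall — the comparison reverses. The patch's participants skew toward heavy smokers, which has a lower base rate.

No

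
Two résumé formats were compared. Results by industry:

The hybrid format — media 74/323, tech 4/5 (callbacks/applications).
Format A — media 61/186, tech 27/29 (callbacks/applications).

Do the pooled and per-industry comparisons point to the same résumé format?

Media: the hybrid format 74/323 = 22.9%, Format A 61/186 = 32.8% → Format A
Tech: the hybrid format 4/5 = 80.0%, Format A 27/29 = 93.1% → Format A
Overall: the hybrid format 78/328 = 23.8%, Format A 88/215 = 40.9% → Format A
Format A wins overall and in every industry group — no reversal.

Yes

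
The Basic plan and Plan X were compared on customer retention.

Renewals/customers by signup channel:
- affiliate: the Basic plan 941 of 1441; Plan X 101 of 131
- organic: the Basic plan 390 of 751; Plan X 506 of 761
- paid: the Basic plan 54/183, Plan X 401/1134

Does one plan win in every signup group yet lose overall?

Affiliate: the Basic plan 941/1441 = 65.3%, Plan X 101/131 = 77.1% → Plan X
Organic: the Basic plan 390/751 = 51.9%, Plan X 506/761 = 66.5% → Plan X
Paid: the Basic plan 54/183 = 29.5%, Plan X 401/1134 = 35.4% → Plan X
Overall: the Basic plan 1385/2375 = 58.3%, Plan X 1008/2026 = 49.8% → the Basic plan
Plan X wins each signup group but the Basic plan wins overall — the comparison reverses. Plan X's customers skew toward paid, which has a lower base rate.

Yes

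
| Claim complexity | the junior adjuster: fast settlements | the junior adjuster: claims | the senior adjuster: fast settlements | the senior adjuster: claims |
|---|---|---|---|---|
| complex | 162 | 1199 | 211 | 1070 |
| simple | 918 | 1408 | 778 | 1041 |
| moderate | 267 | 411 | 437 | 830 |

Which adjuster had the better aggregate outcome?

the senior adjuster

Complex: the junior adjuster 162/1199 = 13.5%, the senior adjuster 211/1070 = 19.7% → the senior adjuster
Simple: the junior adjuster 918/1408 = 65.2%, the senior adjuster 778/1041 = 74.7% → the senior adjuster
Moderate: the junior adjuster 267/411 = 65.0%, the senior adjuster 437/830 = 52.7% → the junior adjuster
Overall: the junior adjuster 1347/3018 = 44.6%, the senior adjuster 1426/2941 = 48.5% → the senior adjuster
(Neither sweeps every claim group, but the senior adjuster has the higher pooled rate.)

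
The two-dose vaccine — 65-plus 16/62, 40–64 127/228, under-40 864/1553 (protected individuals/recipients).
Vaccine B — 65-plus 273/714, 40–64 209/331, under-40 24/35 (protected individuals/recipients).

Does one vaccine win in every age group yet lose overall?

Yes

65-plus: the two-dose vaccine 16/62 = 25.8%, Vaccine B 273/714 = 38.2% → Vaccine B
40–64: the two-dose vaccine 127/228 = 55.7%, Vaccine B 209/331 = 63.1% → Vaccine B
Under-40: the two-dose vaccine 864/1553 = 55.6%, Vaccine B 24/35 = 68.6% → Vaccine B
Overall: the two-dose vaccine 1007/1843 = 54.6%, Vaccine B 506/1080 = 46.9% → the two-dose vaccine
Vaccine B wins each age group but the two-dose vaccine wins overall — the comparison reverses. Vaccine B's recipients skew toward 65-plus, which has a lower base rate.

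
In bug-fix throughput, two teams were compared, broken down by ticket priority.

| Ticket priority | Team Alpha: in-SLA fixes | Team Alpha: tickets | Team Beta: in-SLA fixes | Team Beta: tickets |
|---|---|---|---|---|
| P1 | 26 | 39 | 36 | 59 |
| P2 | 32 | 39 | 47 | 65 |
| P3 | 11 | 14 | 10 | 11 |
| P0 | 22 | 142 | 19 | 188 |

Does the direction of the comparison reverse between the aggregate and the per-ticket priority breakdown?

P1: Team Alpha 26/39 = 66.7%, Team Beta 36/59 = 61.0% → Team Alpha
P2: Team Alpha 32/39 = 82.1%, Team Beta 47/65 = 72.3% → Team Alpha
P3: Team Alpha 11/14 = 78.6%, Team Beta 10/11 = 90.9% → Team Beta
P0: Team Alpha 22/142 = 15.5%, Team Beta 19/188 = 10.1% → Team Alpha
Overall: Team Alpha 91/234 = 38.9%, Team Beta 112/323 = 34.7% → Team Alpha
Neither sweeps: Team Alpha wins 3 of 4 groups, Team Beta wins 1. Team Alpha wins overall but not every group — no Simpson reversal.

No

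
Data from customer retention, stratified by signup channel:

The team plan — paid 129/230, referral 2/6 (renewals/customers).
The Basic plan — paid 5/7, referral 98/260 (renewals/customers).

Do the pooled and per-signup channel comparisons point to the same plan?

No

Paid: the team plan 129/230 = 56.1%, the Basic plan 5/7 = 71.4% → the Basic plan
Referral: the team plan 2/6 = 33.3%, the Basic plan 98/260 = 37.7% → the Basic plan
Overall: the team plan 131/236 = 55.5%, the Basic plan 103/267 = 38.6% → the team plan
The Basic plan wins each signup group but the team plan wins overall — the comparison reverses. The Basic plan's customers skew toward referral, which has a lower base rate.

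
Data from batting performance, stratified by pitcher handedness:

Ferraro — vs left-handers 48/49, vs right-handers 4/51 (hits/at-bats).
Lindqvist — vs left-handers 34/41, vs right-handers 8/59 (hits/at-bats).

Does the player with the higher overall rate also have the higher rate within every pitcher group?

No

Vs left-handers: Ferraro 48/49 = 98.0%, Lindqvist 34/41 = 82.9% → Ferraro
Vs right-handers: Ferraro 4/51 = 7.8%, Lindqvist 8/59 = 13.6% → Lindqvist
Overall: Ferraro 52/100 = 52.0%, Lindqvist 42/100 = 42.0% → Ferraro
Neither sweeps: Ferraro wins 1 of 2 groups, Lindqvist wins 1. Ferraro wins overall but not every group — no Simpson reversal.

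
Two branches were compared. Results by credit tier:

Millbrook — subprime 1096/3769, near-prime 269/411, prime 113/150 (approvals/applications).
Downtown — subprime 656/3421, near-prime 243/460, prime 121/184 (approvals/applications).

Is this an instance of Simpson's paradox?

Subprime: Millbrook 1096/3769 = 29.1%, Downtown 656/3421 = 19.2% → Millbrook
Near-prime: Millbrook 269/411 = 65.5%, Downtown 243/460 = 52.8% → Millbrook
Prime: Millbrook 113/150 = 75.3%, Downtown 121/184 = 65.8% → Millbrook
Overall: Millbrook 1478/4330 = 34.1%, Downtown 1020/4065 = 25.1% → Millbrook
Millbrook wins overall and in every credit group — no reversal.

No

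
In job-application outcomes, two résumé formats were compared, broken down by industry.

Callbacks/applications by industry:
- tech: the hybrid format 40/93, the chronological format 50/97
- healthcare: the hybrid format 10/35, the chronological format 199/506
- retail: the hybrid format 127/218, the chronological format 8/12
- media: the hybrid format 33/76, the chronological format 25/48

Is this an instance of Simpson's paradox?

Yes

Tech: the hybrid format 40/93 = 43.0%, the chronological format 50/97 = 51.5% → the chronological format
Healthcare: the hybrid format 10/35 = 28.6%, the chronological format 199/506 = 39.3% → the chronological format
Retail: the hybrid format 127/218 = 58.3%, the chronological format 8/12 = 66.7% → the chronological format
Media: the hybrid format 33/76 = 43.4%, the chronological format 25/48 = 52.1% → the chronological format
Overall: the hybrid format 210/422 = 49.8%, the chronological format 282/663 = 42.5% → the hybrid format
The chronological format wins each industry group but the hybrid format wins overall — the comparison reverses. The chronological format's applications skew toward healthcare, which has a lower base rate.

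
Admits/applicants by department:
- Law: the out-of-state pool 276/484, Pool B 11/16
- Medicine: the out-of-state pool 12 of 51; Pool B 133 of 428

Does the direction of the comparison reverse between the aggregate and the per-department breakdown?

Yes

Law: the out-of-state pool 276/484 = 57.0%, Pool B 11/16 = 68.8% → Pool B
Medicine: the out-of-state pool 12/51 = 23.5%, Pool B 133/428 = 31.1% → Pool B
Overall: the out-of-state pool 288/535 = 53.8%, Pool B 144/444 = 32.4% → the out-of-state pool
Pool B wins each department group but the out-of-state pool wins overall — the comparison reverses. Pool B's applicants skew toward Medicine, which has a lower base rate.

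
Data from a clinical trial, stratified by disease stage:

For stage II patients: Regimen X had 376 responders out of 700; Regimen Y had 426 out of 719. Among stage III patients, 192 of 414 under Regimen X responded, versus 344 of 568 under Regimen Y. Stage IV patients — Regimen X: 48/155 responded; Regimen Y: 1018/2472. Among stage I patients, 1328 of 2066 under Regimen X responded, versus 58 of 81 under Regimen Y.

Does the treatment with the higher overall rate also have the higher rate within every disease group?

No

Stage II: Regimen X 376/700 = 53.7%, Regimen Y 426/719 = 59.2% → Regimen Y
Stage III: Regimen X 192/414 = 46.4%, Regimen Y 344/568 = 60.6% → Regimen Y
Stage IV: Regimen X 48/155 = 31.0%, Regimen Y 1018/2472 = 41.2% → Regimen Y
Stage I: Regimen X 1328/2066 = 64.3%, Regimen Y 58/81 = 71.6% → Regimen Y
Overall: Regimen X 1944/3335 = 58.3%, Regimen Y 1846/3840 = 48.1% → Regimen X
Regimen Y wins each disease group but Regimen X wins overall — the comparison reverses. Regimen Y's patients skew toward stage IV, which has a lower base rate.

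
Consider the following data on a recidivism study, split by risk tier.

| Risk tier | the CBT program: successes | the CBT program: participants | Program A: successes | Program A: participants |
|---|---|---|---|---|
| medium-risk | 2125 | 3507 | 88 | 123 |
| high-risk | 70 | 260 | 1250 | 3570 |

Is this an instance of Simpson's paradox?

Medium-risk: the CBT program 2125/3507 = 60.6%, Program A 88/123 = 71.5% → Program A
High-risk: the CBT program 70/260 = 26.9%, Program A 1250/3570 = 35.0% → Program A
Overall: the CBT program 2195/3767 = 58.3%, Program A 1338/3693 = 36.2% → the CBT program
Program A wins each risk group but the CBT program wins overall — the comparison reverses. Program A's participants skew toward high-risk, which has a lower base rate.

Yes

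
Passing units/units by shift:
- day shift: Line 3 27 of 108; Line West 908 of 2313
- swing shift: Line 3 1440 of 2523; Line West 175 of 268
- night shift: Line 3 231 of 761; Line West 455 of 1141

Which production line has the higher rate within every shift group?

Day shift: Line 3 27/108 = 25.0%, Line West 908/2313 = 39.3% → Line West
Swing shift: Line 3 1440/2523 = 57.1%, Line West 175/268 = 65.3% → Line West
Night shift: Line 3 231/761 = 30.4%, Line West 455/1141 = 39.9% → Line West
Line West has the higher rate in all 3 groups.

Line West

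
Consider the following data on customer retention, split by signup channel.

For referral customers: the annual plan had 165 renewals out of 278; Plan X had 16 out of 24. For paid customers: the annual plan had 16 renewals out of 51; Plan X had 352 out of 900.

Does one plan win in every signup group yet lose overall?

Referral: the annual plan 165/278 = 59.4%, Plan X 16/24 = 66.7% → Plan X
Paid: the annual plan 16/51 = 31.4%, Plan X 352/900 = 39.1% → Plan X
Overall: the annual plan 181/329 = 55.0%, Plan X 368/924 = 39.8% → the annual plan
Plan X wins each signup group but the annual plan wins overall — the comparison reverses. Plan X's customers skew toward paid, which has a lower base rate.

Yes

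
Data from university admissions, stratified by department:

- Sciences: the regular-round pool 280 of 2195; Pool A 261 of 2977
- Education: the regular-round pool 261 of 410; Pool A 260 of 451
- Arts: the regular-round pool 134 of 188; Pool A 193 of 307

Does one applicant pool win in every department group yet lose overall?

No

Sciences: the regular-round pool 280/2195 = 12.8%, Pool A 261/2977 = 8.8% → the regular-round pool
Education: the regular-round pool 261/410 = 63.7%, Pool A 260/451 = 57.6% → the regular-round pool
Arts: the regular-round pool 134/188 = 71.3%, Pool A 193/307 = 62.9% → the regular-round pool
Overall: the regular-round pool 675/2793 = 24.2%, Pool A 714/3735 = 19.1% → the regular-round pool
The regular-round pool wins overall and in every department group — no reversal.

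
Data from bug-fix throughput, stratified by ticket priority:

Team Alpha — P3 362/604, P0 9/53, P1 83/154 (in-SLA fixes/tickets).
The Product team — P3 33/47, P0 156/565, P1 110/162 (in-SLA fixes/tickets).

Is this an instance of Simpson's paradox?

P3: Team Alpha 362/604 = 59.9%, the Product team 33/47 = 70.2% → the Product team
P0: Team Alpha 9/53 = 17.0%, the Product team 156/565 = 27.6% → the Product team
P1: Team Alpha 83/154 = 53.9%, the Product team 110/162 = 67.9% → the Product team
Overall: Team Alpha 454/811 = 56.0%, the Product team 299/774 = 38.6% → Team Alpha
The Product team wins each ticket group but Team Alpha wins overall — the comparison reverses. The Product team's tickets skew toward P0, which has a lower base rate.

Yes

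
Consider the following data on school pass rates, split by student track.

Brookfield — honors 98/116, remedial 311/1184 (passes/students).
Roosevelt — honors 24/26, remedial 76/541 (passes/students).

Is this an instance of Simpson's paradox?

No

Honors: Brookfield 98/116 = 84.5%, Roosevelt 24/26 = 92.3% → Roosevelt
Remedial: Brookfield 311/1184 = 26.3%, Roosevelt 76/541 = 14.0% → Brookfield
Overall: Brookfield 409/1300 = 31.5%, Roosevelt 100/567 = 17.6% → Brookfield
Neither sweeps: Brookfield wins 1 of 2 groups, Roosevelt wins 1. Brookfield wins overall but not every group — no Simpson reversal.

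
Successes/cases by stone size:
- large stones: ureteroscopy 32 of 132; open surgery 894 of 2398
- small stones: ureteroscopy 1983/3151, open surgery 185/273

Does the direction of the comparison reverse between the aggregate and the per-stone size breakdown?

Yes

Large stones: ureteroscopy 32/132 = 24.2%, open surgery 894/2398 = 37.3% → open surgery
Small stones: ureteroscopy 1983/3151 = 62.9%, open surgery 185/273 = 67.8% → open surgery
Overall: ureteroscopy 2015/3283 = 61.4%, open surgery 1079/2671 = 40.4% → ureteroscopy
Open surgery wins each stone group but ureteroscopy wins overall — the comparison reverses. Open surgery's cases skew toward large stones, which has a lower base rate.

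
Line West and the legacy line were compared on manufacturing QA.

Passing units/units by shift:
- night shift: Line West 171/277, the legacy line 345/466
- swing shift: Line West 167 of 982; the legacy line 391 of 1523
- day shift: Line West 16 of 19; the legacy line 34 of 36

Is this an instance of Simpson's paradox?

Night shift: Line West 171/277 = 61.7%, the legacy line 345/466 = 74.0% → the legacy line
Swing shift: Line West 167/982 = 17.0%, the legacy line 391/1523 = 25.7% → the legacy line
Day shift: Line West 16/19 = 84.2%, the legacy line 34/36 = 94.4% → the legacy line
Overall: Line West 354/1278 = 27.7%, the legacy line 770/2025 = 38.0% → the legacy line
The legacy line wins overall and in every shift group — no reversal.

No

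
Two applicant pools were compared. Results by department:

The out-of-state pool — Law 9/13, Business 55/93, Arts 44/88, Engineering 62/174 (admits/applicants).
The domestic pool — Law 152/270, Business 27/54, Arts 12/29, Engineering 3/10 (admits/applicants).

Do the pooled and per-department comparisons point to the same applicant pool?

Law: the out-of-state pool 9/13 = 69.2%, the domestic pool 152/270 = 56.3% → the out-of-state pool
Business: the out-of-state pool 55/93 = 59.1%, the domestic pool 27/54 = 50.0% → the out-of-state pool
Arts: the out-of-state pool 44/88 = 50.0%, the domestic pool 12/29 = 41.4% → the out-of-state pool
Engineering: the out-of-state pool 62/174 = 35.6%, the domestic pool 3/10 = 30.0% → the out-of-state pool
Overall: the out-of-state pool 170/368 = 46.2%, the domestic pool 194/363 = 53.4% → the domestic pool
The out-of-state pool wins each department group but the domestic pool wins overall — the comparison reverses. The out-of-state pool's applicants skew toward Engineering, which has a lower base rate.

No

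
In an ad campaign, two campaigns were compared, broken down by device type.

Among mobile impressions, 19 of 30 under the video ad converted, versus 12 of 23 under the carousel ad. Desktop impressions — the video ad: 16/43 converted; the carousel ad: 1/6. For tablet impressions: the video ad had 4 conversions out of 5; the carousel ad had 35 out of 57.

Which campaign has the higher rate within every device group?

Mobile: the video ad 19/30 = 63.3%, the carousel ad 12/23 = 52.2% → the video ad
Desktop: the video ad 16/43 = 37.2%, the carousel ad 1/6 = 16.7% → the video ad
Tablet: the video ad 4/5 = 80.0%, the carousel ad 35/57 = 61.4% → the video ad
The video ad has the higher rate in all 3 groups.

the video ad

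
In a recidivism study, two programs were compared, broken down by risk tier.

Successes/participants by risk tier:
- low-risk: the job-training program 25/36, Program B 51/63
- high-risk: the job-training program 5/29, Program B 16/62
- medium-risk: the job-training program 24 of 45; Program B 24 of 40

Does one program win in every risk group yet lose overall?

No

Low-risk: the job-training program 25/36 = 69.4%, Program B 51/63 = 81.0% → Program B
High-risk: the job-training program 5/29 = 17.2%, Program B 16/62 = 25.8% → Program B
Medium-risk: the job-training program 24/45 = 53.3%, Program B 24/40 = 60.0% → Program B
Overall: the job-training program 54/110 = 49.1%, Program B 91/165 = 55.2% → Program B
Program B wins overall and in every risk group — no reversal.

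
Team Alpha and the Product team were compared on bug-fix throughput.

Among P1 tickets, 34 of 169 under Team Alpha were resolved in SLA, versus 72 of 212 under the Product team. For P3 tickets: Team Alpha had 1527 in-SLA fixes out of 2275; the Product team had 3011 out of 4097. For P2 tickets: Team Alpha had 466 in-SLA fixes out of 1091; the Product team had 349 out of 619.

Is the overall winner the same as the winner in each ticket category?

Yes

P1: Team Alpha 34/169 = 20.1%, the Product team 72/212 = 34.0% → the Product team
P3: Team Alpha 1527/2275 = 67.1%, the Product team 3011/4097 = 73.5% → the Product team
P2: Team Alpha 466/1091 = 42.7%, the Product team 349/619 = 56.4% → the Product team
Overall: Team Alpha 2027/3535 = 57.3%, the Product team 3432/4928 = 69.6% → the Product team
The Product team wins overall and in every ticket group — no reversal.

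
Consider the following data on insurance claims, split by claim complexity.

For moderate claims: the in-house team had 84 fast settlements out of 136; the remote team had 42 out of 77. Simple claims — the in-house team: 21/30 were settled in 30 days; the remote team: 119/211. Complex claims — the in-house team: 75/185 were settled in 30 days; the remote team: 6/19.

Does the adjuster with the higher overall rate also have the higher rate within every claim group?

Moderate: the in-house team 84/136 = 61.8%, the remote team 42/77 = 54.5% → the in-house team
Simple: the in-house team 21/30 = 70.0%, the remote team 119/211 = 56.4% → the in-house team
Complex: the in-house team 75/185 = 40.5%, the remote team 6/19 = 31.6% → the in-house team
Overall: the in-house team 180/351 = 51.3%, the remote team 167/307 = 54.4% → the remote team
The in-house team wins each claim group but the remote team wins overall — the comparison reverses. The in-house team's claims skew toward complex, which has a lower base rate.

No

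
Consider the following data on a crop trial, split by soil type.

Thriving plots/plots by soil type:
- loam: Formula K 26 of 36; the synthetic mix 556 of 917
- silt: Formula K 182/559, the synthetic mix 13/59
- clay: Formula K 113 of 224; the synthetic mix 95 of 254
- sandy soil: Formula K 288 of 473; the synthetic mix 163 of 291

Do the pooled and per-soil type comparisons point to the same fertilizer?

No

Loam: Formula K 26/36 = 72.2%, the synthetic mix 556/917 = 60.6% → Formula K
Silt: Formula K 182/559 = 32.6%, the synthetic mix 13/59 = 22.0% → Formula K
Clay: Formula K 113/224 = 50.4%, the synthetic mix 95/254 = 37.4% → Formula K
Sandy soil: Formula K 288/473 = 60.9%, the synthetic mix 163/291 = 56.0% → Formula K
Overall: Formula K 609/1292 = 47.1%, the synthetic mix 827/1521 = 54.4% → the synthetic mix
Formula K wins each soil group but the synthetic mix wins overall — the comparison reverses. Formula K's plots skew toward silt, which has a lower base rate.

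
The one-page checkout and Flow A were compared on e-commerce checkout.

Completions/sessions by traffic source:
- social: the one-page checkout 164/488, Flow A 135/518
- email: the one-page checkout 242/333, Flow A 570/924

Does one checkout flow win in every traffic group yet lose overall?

No

Social: the one-page checkout 164/488 = 33.6%, Flow A 135/518 = 26.1% → the one-page checkout
Email: the one-page checkout 242/333 = 72.7%, Flow A 570/924 = 61.7% → the one-page checkout
Overall: the one-page checkout 406/821 = 49.5%, Flow A 705/1442 = 48.9% → the one-page checkout
The one-page checkout wins overall and in every traffic group — no reversal.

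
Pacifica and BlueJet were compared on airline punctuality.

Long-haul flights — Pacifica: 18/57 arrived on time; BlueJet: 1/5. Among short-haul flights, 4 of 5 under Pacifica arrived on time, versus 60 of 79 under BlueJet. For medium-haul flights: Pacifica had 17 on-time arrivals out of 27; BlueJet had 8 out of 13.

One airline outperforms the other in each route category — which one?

Pacifica

Long-haul: Pacifica 18/57 = 31.6%, BlueJet 1/5 = 20.0% → Pacifica
Short-haul: Pacifica 4/5 = 80.0%, BlueJet 60/79 = 75.9% → Pacifica
Medium-haul: Pacifica 17/27 = 63.0%, BlueJet 8/13 = 61.5% → Pacifica
Pacifica has the higher rate in all 3 groups.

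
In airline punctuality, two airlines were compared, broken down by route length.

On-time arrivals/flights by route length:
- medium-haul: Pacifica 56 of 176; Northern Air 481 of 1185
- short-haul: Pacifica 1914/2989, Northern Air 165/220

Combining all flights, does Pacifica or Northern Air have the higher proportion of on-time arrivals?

Pacifica

Medium-haul: Pacifica 56/176 = 31.8%, Northern Air 481/1185 = 40.6% → Northern Air
Short-haul: Pacifica 1914/2989 = 64.0%, Northern Air 165/220 = 75.0% → Northern Air
Overall: Pacifica 1970/3165 = 62.2%, Northern Air 646/1405 = 46.0% → Pacifica
(Northern Air wins every route group but Pacifica wins overall — Northern Air's flights skew toward the low-rate medium-haul group.)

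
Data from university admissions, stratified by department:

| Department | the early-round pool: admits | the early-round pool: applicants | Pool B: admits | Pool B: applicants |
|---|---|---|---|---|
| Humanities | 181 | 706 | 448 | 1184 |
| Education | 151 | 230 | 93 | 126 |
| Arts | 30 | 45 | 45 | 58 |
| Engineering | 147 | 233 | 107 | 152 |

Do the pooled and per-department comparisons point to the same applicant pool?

Humanities: the early-round pool 181/706 = 25.6%, Pool B 448/1184 = 37.8% → Pool B
Education: the early-round pool 151/230 = 65.7%, Pool B 93/126 = 73.8% → Pool B
Arts: the early-round pool 30/45 = 66.7%, Pool B 45/58 = 77.6% → Pool B
Engineering: the early-round pool 147/233 = 63.1%, Pool B 107/152 = 70.4% → Pool B
Overall: the early-round pool 509/1214 = 41.9%, Pool B 693/1520 = 45.6% → Pool B
Pool B wins overall and in every department group — no reversal.

Yes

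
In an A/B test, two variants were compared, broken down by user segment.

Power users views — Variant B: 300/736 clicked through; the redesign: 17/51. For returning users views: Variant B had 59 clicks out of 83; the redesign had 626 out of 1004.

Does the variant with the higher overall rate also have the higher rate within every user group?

Power users: Variant B 300/736 = 40.8%, the redesign 17/51 = 33.3% → Variant B
Returning users: Variant B 59/83 = 71.1%, the redesign 626/1004 = 62.4% → Variant B
Overall: Variant B 359/819 = 43.8%, the redesign 643/1055 = 60.9% → the redesign
Variant B wins each user group but the redesign wins overall — the comparison reverses. Variant B's views skew toward power users, which has a lower base rate.

No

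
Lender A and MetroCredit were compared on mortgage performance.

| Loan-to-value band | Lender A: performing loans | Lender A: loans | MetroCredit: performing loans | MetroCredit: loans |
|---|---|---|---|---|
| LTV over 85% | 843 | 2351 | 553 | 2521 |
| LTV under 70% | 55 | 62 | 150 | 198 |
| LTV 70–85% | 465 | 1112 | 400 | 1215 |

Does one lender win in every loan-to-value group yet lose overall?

LTV over 85%: Lender A 843/2351 = 35.9%, MetroCredit 553/2521 = 21.9% → Lender A
LTV under 70%: Lender A 55/62 = 88.7%, MetroCredit 150/198 = 75.8% → Lender A
LTV 70–85%: Lender A 465/1112 = 41.8%, MetroCredit 400/1215 = 32.9% → Lender A
Overall: Lender A 1363/3525 = 38.7%, MetroCredit 1103/3934 = 28.0% → Lender A
Lender A wins overall and in every loan-to-value group — no reversal.

No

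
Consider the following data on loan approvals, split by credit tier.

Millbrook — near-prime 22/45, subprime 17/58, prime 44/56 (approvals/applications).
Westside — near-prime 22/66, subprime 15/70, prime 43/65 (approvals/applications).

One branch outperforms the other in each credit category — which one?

Near-prime: Millbrook 22/45 = 48.9%, Westside 22/66 = 33.3% → Millbrook
Subprime: Millbrook 17/58 = 29.3%, Westside 15/70 = 21.4% → Millbrook
Prime: Millbrook 44/56 = 78.6%, Westside 43/65 = 66.2% → Millbrook
Millbrook has the higher rate in all 3 groups.

Millbrook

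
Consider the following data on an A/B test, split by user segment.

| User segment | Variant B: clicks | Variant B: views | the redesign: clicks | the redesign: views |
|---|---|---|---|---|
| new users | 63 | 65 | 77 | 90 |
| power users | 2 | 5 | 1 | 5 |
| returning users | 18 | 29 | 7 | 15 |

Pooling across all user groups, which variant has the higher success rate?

New users: Variant B 63/65 = 96.9%, the redesign 77/90 = 85.6% → Variant B
Power users: Variant B 2/5 = 40.0%, the redesign 1/5 = 20.0% → Variant B
Returning users: Variant B 18/29 = 62.1%, the redesign 7/15 = 46.7% → Variant B
Overall: Variant B 83/99 = 83.8%, the redesign 85/110 = 77.3% → Variant B

Variant B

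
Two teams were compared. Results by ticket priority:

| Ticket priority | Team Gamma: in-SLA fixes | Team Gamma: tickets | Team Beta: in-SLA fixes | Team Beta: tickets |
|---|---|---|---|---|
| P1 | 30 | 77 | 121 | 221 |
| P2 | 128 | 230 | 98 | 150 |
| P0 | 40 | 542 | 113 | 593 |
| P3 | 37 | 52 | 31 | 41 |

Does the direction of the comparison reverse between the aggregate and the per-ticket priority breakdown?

P1: Team Gamma 30/77 = 39.0%, Team Beta 121/221 = 54.8% → Team Beta
P2: Team Gamma 128/230 = 55.7%, Team Beta 98/150 = 65.3% → Team Beta
P0: Team Gamma 40/542 = 7.4%, Team Beta 113/593 = 19.1% → Team Beta
P3: Team Gamma 37/52 = 71.2%, Team Beta 31/41 = 75.6% → Team Beta
Overall: Team Gamma 235/901 = 26.1%, Team Beta 363/1005 = 36.1% → Team Beta
Team Beta wins overall and in every ticket group — no reversal.

No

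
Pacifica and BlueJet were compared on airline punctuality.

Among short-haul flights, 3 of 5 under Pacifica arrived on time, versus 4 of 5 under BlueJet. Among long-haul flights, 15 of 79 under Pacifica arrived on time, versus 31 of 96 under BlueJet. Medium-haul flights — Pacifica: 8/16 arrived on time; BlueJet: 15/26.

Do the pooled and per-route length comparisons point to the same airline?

Short-haul: Pacifica 3/5 = 60.0%, BlueJet 4/5 = 80.0% → BlueJet
Long-haul: Pacifica 15/79 = 19.0%, BlueJet 31/96 = 32.3% → BlueJet
Medium-haul: Pacifica 8/16 = 50.0%, BlueJet 15/26 = 57.7% → BlueJet
Overall: Pacifica 26/100 = 26.0%, BlueJet 50/127 = 39.4% → BlueJet
BlueJet wins overall and in every route group — no reversal.

Yes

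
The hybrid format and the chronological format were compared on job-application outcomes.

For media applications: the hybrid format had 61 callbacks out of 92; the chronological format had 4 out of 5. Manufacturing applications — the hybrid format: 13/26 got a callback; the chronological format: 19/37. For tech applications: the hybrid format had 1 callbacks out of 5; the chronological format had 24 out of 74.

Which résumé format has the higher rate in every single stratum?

the chronological format

Media: the hybrid format 61/92 = 66.3%, the chronological format 4/5 = 80.0% → the chronological format
Manufacturing: the hybrid format 13/26 = 50.0%, the chronological format 19/37 = 51.4% → the chronological format
Tech: the hybrid format 1/5 = 20.0%, the chronological format 24/74 = 32.4% → the chronological format
The chronological format has the higher rate in all 3 groups.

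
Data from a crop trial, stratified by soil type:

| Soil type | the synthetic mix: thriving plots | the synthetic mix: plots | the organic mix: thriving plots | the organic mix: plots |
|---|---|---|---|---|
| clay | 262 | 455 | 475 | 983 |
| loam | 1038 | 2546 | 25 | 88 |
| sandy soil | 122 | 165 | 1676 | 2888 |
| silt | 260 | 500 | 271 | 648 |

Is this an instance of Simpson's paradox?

Yes

Clay: the synthetic mix 262/455 = 57.6%, the organic mix 475/983 = 48.3% → the synthetic mix
Loam: the synthetic mix 1038/2546 = 40.8%, the organic mix 25/88 = 28.4% → the synthetic mix
Sandy soil: the synthetic mix 122/165 = 73.9%, the organic mix 1676/2888 = 58.0% → the synthetic mix
Silt: the synthetic mix 260/500 = 52.0%, the organic mix 271/648 = 41.8% → the synthetic mix
Overall: the synthetic mix 1682/3666 = 45.9%, the organic mix 2447/4607 = 53.1% → the organic mix
The synthetic mix wins each soil group but the organic mix wins overall — the comparison reverses. The synthetic mix's plots skew toward loam, which has a lower base rate.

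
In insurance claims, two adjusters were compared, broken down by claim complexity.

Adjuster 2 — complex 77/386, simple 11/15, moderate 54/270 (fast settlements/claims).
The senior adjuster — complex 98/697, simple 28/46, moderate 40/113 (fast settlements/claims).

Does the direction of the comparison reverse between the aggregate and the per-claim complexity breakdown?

No

Complex: Adjuster 2 77/386 = 19.9%, the senior adjuster 98/697 = 14.1% → Adjuster 2
Simple: Adjuster 2 11/15 = 73.3%, the senior adjuster 28/46 = 60.9% → Adjuster 2
Moderate: Adjuster 2 54/270 = 20.0%, the senior adjuster 40/113 = 35.4% → the senior adjuster
Overall: Adjuster 2 142/671 = 21.2%, the senior adjuster 166/856 = 19.4% → Adjuster 2
Neither sweeps: Adjuster 2 wins 2 of 3 groups, the senior adjuster wins 1. Adjuster 2 wins overall but not every group — no Simpson reversal.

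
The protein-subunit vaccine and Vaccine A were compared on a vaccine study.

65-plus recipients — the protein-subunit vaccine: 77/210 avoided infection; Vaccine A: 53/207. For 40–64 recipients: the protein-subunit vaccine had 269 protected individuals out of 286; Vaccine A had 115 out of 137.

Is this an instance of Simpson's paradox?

65-plus: the protein-subunit vaccine 77/210 = 36.7%, Vaccine A 53/207 = 25.6% → the protein-subunit vaccine
40–64: the protein-subunit vaccine 269/286 = 94.1%, Vaccine A 115/137 = 83.9% → the protein-subunit vaccine
Overall: the protein-subunit vaccine 346/496 = 69.8%, Vaccine A 168/344 = 48.8% → the protein-subunit vaccine
The protein-subunit vaccine wins overall and in every age group — no reversal.

No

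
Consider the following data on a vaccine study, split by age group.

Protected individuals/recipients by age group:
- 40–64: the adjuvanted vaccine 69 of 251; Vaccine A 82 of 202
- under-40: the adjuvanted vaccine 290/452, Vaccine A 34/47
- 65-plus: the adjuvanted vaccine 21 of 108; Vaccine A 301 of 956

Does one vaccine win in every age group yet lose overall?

Yes

40–64: the adjuvanted vaccine 69/251 = 27.5%, Vaccine A 82/202 = 40.6% → Vaccine A
Under-40: the adjuvanted vaccine 290/452 = 64.2%, Vaccine A 34/47 = 72.3% → Vaccine A
65-plus: the adjuvanted vaccine 21/108 = 19.4%, Vaccine A 301/956 = 31.5% → Vaccine A
Overall: the adjuvanted vaccine 380/811 = 46.9%, Vaccine A 417/1205 = 34.6% → the adjuvanted vaccine
Vaccine A wins each age group but the adjuvanted vaccine wins overall — the comparison reverses. Vaccine A's recipients skew toward 65-plus, which has a lower base rate.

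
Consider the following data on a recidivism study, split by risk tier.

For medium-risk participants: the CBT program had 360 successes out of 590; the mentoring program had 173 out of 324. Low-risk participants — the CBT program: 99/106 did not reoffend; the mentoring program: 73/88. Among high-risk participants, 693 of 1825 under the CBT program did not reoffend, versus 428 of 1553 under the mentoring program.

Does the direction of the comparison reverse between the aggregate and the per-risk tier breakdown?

No

Medium-risk: the CBT program 360/590 = 61.0%, the mentoring program 173/324 = 53.4% → the CBT program
Low-risk: the CBT program 99/106 = 93.4%, the mentoring program 73/88 = 83.0% → the CBT program
High-risk: the CBT program 693/1825 = 38.0%, the mentoring program 428/1553 = 27.6% → the CBT program
Overall: the CBT program 1152/2521 = 45.7%, the mentoring program 674/1965 = 34.3% → the CBT program
The CBT program wins overall and in every risk group — no reversal.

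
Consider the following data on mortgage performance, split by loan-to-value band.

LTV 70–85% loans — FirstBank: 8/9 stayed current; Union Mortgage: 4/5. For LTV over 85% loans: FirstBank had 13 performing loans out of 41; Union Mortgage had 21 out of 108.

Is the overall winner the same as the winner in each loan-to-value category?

LTV 70–85%: FirstBank 8/9 = 88.9%, Union Mortgage 4/5 = 80.0% → FirstBank
LTV over 85%: FirstBank 13/41 = 31.7%, Union Mortgage 21/108 = 19.4% → FirstBank
Overall: FirstBank 21/50 = 42.0%, Union Mortgage 25/113 = 22.1% → FirstBank
FirstBank wins overall and in every loan-to-value group — no reversal.

Yes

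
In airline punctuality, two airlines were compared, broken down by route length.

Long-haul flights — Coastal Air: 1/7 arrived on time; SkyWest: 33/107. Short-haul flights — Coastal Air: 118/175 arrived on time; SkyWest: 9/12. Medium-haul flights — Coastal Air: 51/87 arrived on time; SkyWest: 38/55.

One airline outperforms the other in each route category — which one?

Long-haul: Coastal Air 1/7 = 14.3%, SkyWest 33/107 = 30.8% → SkyWest
Short-haul: Coastal Air 118/175 = 67.4%, SkyWest 9/12 = 75.0% → SkyWest
Medium-haul: Coastal Air 51/87 = 58.6%, SkyWest 38/55 = 69.1% → SkyWest
SkyWest has the higher rate in all 3 groups.

SkyWest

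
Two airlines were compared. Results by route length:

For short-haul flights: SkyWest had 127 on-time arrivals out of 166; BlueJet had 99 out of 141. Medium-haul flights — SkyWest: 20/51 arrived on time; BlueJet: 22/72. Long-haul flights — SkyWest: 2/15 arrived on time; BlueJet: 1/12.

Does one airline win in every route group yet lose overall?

Short-haul: SkyWest 127/166 = 76.5%, BlueJet 99/141 = 70.2% → SkyWest
Medium-haul: SkyWest 20/51 = 39.2%, BlueJet 22/72 = 30.6% → SkyWest
Long-haul: SkyWest 2/15 = 13.3%, BlueJet 1/12 = 8.3% → SkyWest
Overall: SkyWest 149/232 = 64.2%, BlueJet 122/225 = 54.2% → SkyWest
SkyWest wins overall and in every route group — no reversal.

No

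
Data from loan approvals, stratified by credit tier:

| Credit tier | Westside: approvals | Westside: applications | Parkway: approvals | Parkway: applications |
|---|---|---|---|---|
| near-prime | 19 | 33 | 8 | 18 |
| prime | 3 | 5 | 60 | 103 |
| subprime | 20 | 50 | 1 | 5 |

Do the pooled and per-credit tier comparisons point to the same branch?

No

Near-prime: Westside 19/33 = 57.6%, Parkway 8/18 = 44.4% → Westside
Prime: Westside 3/5 = 60.0%, Parkway 60/103 = 58.3% → Westside
Subprime: Westside 20/50 = 40.0%, Parkway 1/5 = 20.0% → Westside
Overall: Westside 42/88 = 47.7%, Parkway 69/126 = 54.8% → Parkway
Westside wins each credit group but Parkway wins overall — the comparison reverses. Westside's applications skew toward subprime, which has a lower base rate.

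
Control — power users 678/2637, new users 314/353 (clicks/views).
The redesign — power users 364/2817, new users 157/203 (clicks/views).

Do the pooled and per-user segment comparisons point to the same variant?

Power users: Control 678/2637 = 25.7%, the redesign 364/2817 = 12.9% → Control
New users: Control 314/353 = 89.0%, the redesign 157/203 = 77.3% → Control
Overall: Control 992/2990 = 33.2%, the redesign 521/3020 = 17.3% → Control
Control wins overall and in every user group — no reversal.

Yes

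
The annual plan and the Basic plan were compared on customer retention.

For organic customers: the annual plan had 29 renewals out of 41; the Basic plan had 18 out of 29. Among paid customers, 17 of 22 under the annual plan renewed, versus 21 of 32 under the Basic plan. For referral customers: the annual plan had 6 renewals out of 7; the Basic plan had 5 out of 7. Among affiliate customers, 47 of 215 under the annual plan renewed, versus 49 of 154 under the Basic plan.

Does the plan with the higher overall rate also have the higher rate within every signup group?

Organic: the annual plan 29/41 = 70.7%, the Basic plan 18/29 = 62.1% → the annual plan
Paid: the annual plan 17/22 = 77.3%, the Basic plan 21/32 = 65.6% → the annual plan
Referral: the annual plan 6/7 = 85.7%, the Basic plan 5/7 = 71.4% → the annual plan
Affiliate: the annual plan 47/215 = 21.9%, the Basic plan 49/154 = 31.8% → the Basic plan
Overall: the annual plan 99/285 = 34.7%, the Basic plan 93/222 = 41.9% → the Basic plan
Neither sweeps: the annual plan wins 3 of 4 groups, the Basic plan wins 1. The Basic plan wins overall but not every group — no Simpson reversal.

No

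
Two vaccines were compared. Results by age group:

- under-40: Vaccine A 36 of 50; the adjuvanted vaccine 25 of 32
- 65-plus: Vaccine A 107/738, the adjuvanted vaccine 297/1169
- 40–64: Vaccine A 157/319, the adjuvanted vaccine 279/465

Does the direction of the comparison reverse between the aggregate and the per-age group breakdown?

Under-40: Vaccine A 36/50 = 72.0%, the adjuvanted vaccine 25/32 = 78.1% → the adjuvanted vaccine
65-plus: Vaccine A 107/738 = 14.5%, the adjuvanted vaccine 297/1169 = 25.4% → the adjuvanted vaccine
40–64: Vaccine A 157/319 = 49.2%, the adjuvanted vaccine 279/465 = 60.0% → the adjuvanted vaccine
Overall: Vaccine A 300/1107 = 27.1%, the adjuvanted vaccine 601/1666 = 36.1% → the adjuvanted vaccine
The adjuvanted vaccine wins overall and in every age group — no reversal.

No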